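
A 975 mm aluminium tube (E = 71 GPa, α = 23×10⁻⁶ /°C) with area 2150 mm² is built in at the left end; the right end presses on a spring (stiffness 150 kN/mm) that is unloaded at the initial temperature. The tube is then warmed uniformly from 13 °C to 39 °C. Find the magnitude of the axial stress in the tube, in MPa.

σ ≈ 20.8 MPa (compressive)

The unrestrained thermal change is αΔT L = 23×10⁻⁶ × 26 × 975 = 0.583 mm.
With a force P in the spring, the elastic change of the tube is PL/(AE) and that of the spring is P/k; compatibility requires their sum to equal δ_free.
So P = δ_free / [L/(AE) + 1/k] = 0.583 / [ 975/(2150×71×10³) + 1/(150×10³) ].
P = 0.583 / 1.305×10⁻⁵ = 44670 N.
σ = P/A = 44670/2150 = 20.77 MPa.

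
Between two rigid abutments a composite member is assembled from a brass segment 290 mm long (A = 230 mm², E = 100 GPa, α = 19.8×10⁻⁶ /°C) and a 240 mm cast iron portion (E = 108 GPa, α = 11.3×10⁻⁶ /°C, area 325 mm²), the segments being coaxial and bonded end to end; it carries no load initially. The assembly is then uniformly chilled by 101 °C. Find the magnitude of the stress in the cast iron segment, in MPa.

If the supports were absent, the total length change would be Σ αᵢΔT Lᵢ = 19.8×10⁻⁶×101×290 + 11.3×10⁻⁶×101×240 = 0.8539 mm.
Since the ends are fixed, an axial force P builds up, equal in every segment, with P · Σ Lᵢ/(AᵢEᵢ) = δ_free.
Σ Lᵢ/(AᵢEᵢ) = 290/(230×100×10³) + 240/(325×108×10³) = 1.945×10⁻⁵ mm/N.
P = 0.8539 / 1.945×10⁻⁵ = 43910 N = 43.91 kN, tensile.
σ_{cast iron} = P / A = 43910 / 325 = 135.1 MPa.

σ ≈ 135 MPa (tensile)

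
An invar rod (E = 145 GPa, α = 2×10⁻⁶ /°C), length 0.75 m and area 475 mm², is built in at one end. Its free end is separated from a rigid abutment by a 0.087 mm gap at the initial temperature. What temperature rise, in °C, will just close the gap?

ΔT ≈ 58 °C

The gap closes when αΔT L = 0.087 mm, since the rod is still unstressed at that instant.
ΔT = 0.087 / (2×10⁻⁶ × 750) = 58 °C.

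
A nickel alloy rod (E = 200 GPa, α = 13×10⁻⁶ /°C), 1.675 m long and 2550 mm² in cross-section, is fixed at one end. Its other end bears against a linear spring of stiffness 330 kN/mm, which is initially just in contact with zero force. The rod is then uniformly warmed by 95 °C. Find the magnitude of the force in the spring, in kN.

If the spring were absent the rod would lengthen by αΔT L = 13×10⁻⁶ × 95 × 1675 = 2.069 mm.
With a force P in the spring, the elastic change of the rod is PL/(AE) and that of the spring is P/k; compatibility requires their sum to equal δ_free.
P [ L/(AE) + 1/k ] = δ_free → P [ 1675/(2550×200×10³) + 1/(330×10³) ] = 2.069.
P = 2.069 / 6.315×10⁻⁶ = 327600 N.

P ≈ 328 kN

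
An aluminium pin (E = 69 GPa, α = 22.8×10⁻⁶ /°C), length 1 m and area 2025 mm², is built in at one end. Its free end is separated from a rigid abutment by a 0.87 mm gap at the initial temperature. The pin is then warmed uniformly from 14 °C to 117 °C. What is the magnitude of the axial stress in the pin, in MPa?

σ ≈ 102 MPa (compressive)

Unrestrained expansion: δ_free = αΔT L = 22.8×10⁻⁶ × 103 × 1000 = 2.348 mm.
After closing the 0.87 mm clearance, 2.348 − 0.87 = 1.478 mm of expansion remains to be suppressed by the wall.
Compatibility: PL/(AE) = 1.478 mm, so σ = P/A = E × (1.478/1000) = 102 MPa.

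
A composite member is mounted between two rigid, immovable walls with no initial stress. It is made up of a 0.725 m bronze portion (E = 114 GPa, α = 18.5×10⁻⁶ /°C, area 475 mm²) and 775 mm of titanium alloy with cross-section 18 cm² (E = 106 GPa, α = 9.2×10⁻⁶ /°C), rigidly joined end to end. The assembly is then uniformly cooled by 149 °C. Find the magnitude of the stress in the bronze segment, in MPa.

Free thermal contraction of the whole bar: Σ αᵢΔT Lᵢ = 18.5×10⁻⁶×149×725 + 9.2×10⁻⁶×149×775 = 3.061 mm.
Since the ends are fixed, an axial force P builds up, equal in every segment, with P · Σ Lᵢ/(AᵢEᵢ) = δ_free.
The series flexibility is Σ Lᵢ/(AᵢEᵢ) = 725/(475×114×10³) + 775/(1800×106×10³) = 1.745×10⁻⁵ mm/N.
P = 3.061 / 1.745×10⁻⁵ = 175400 N = 175.4 kN, tensile.
σ_{bronze} = P / A = 175400 / 475 = 369.3 MPa.

σ ≈ 369 MPa (tensile)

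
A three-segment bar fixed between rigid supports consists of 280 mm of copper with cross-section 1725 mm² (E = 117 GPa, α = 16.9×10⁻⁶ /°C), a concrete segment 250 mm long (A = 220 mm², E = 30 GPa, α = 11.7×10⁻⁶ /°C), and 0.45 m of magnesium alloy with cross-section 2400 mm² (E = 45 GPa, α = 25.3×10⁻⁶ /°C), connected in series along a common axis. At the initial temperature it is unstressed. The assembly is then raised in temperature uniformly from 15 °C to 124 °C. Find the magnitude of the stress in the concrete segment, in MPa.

If the supports were absent, the total length change would be Σ αᵢΔT Lᵢ = 16.9×10⁻⁶×109×280 + 11.7×10⁻⁶×109×250 + 25.3×10⁻⁶×109×450 = 2.076 mm.
The walls prevent any net length change, so an axial force P (same in every segment) develops. Compatibility: P · Σ Lᵢ/(AᵢEᵢ) = δ_free.
The series flexibility is Σ Lᵢ/(AᵢEᵢ) = 280/(1725×117×10³) + 250/(220×30×10³) + 450/(2400×45×10³) = 4.343×10⁻⁵ mm/N.
P = 2.076 / 4.343×10⁻⁵ = 47790 N = 47.79 kN, compressive.
σ_{concrete} = P / A = 47790 / 220 = 217.2 MPa.

σ ≈ 217 MPa (compressive)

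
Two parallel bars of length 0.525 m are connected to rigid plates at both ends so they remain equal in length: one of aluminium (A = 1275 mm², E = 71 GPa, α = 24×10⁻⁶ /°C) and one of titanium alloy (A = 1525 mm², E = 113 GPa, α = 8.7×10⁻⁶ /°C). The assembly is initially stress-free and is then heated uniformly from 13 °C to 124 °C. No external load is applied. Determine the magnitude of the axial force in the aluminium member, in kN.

P ≈ 101 kN (compressive in the aluminium)

Both members must finish at the same length. With the larger α, the aluminium tends to over-expand; the plates restrain it, putting the aluminium in compression and the titanium alloy in tension. With no external load the two internal forces are equal and opposite, magnitude P.
Equating the net (thermal + elastic) strains gives |α₁ − α₂|·ΔT = P·[1/(A₁E₁) + 1/(A₂E₂)].
|α₁ − α₂|·ΔT = 15.3×10⁻⁶ × 111 = 0.001698.
1/(A₁E₁) + 1/(A₂E₂) = 1/(1275×71×10³) + 1/(1525×113×10³) = 1.685×10⁻⁸ N⁻¹.
P = 0.001698 / 1.685×10⁻⁸ = 100800 N = 100.8 kN.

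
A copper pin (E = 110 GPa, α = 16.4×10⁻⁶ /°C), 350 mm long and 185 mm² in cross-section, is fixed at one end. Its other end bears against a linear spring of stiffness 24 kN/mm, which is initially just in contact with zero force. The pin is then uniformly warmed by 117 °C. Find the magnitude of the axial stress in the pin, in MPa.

The unrestrained thermal change is αΔT L = 16.4×10⁻⁶ × 117 × 350 = 0.6716 mm.
With a force P in the spring, the elastic change of the pin is PL/(AE) and that of the spring is P/k; compatibility requires their sum to equal δ_free.
So P = δ_free / [L/(AE) + 1/k] = 0.6716 / [ 350/(185×110×10³) + 1/(24×10³) ].
P = 0.6716 / 5.887×10⁻⁵ = 11410 N.
σ = P/A = 11410/185 = 61.67 MPa.

σ ≈ 61.7 MPa (compressive)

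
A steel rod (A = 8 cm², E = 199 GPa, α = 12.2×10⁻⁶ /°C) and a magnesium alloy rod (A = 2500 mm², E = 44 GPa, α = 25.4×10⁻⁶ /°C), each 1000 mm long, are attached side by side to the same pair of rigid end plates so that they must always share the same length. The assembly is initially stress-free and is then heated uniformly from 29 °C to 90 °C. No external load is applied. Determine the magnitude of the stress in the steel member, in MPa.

σ ≈ 65.5 MPa (tensile)

Equilibrium of a rigid end plate with no external load gives equal and opposite internal forces ±P in the two members. Since α_{magnesium alloy} > α_{steel}, heating drives the magnesium alloy into compression and the steel into tension.
Equating the net (thermal + elastic) strains gives |α₁ − α₂|·ΔT = P·[1/(A₁E₁) + 1/(A₂E₂)].
|α₁ − α₂|·ΔT = 13.2×10⁻⁶ × 61 = 0.0008052.
1/(A₁E₁) + 1/(A₂E₂) = 1/(800×199×10³) + 1/(2500×44×10³) = 1.537×10⁻⁸ N⁻¹.
P = 0.0008052 / 1.537×10⁻⁸ = 52380 N = 52.38 kN.
σ_{steel} = P/A₁ = 52380/800 = 65.47 MPa, tensile.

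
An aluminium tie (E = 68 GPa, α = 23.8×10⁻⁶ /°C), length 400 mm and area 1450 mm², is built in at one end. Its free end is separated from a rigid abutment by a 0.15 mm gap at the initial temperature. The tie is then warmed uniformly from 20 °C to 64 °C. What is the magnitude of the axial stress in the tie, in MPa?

σ ≈ 45.7 MPa (compressive)

If the wall were absent the tie would grow by αΔT L = 23.8×10⁻⁶ × 44 × 400 = 0.4189 mm.
The gap closes (δ_free > 0.15 mm) and the wall then resists a further 0.4189 − 0.15 = 0.2689 mm of expansion.
That suppressed elongation corresponds to σ = E·Δ/L = 68×10³ × 0.2689/400 = 45.71 MPa.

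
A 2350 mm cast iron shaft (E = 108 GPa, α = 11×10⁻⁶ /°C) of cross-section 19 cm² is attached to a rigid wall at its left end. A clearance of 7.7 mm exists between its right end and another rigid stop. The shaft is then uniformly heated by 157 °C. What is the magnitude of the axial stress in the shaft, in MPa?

Free thermal elongation = αΔT L = 11×10⁻⁶ × 157 × 2350 = 4.058 mm.
Since δ_free = 4.06 mm is less than the 7.7 mm gap, the shaft never touches the wall. No axial force develops.

σ ≈ 0 MPa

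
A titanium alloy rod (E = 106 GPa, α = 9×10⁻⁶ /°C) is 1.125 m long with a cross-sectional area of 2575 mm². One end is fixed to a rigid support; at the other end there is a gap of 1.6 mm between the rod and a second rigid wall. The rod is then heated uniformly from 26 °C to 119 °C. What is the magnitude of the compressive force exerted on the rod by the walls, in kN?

Unrestrained expansion: δ_free = αΔT L = 9×10⁻⁶ × 93 × 1125 = 0.9416 mm.
This is smaller than the 1.6 mm clearance, so the rod expands freely without reaching the stop — the stress is zero.

P ≈ 0 kN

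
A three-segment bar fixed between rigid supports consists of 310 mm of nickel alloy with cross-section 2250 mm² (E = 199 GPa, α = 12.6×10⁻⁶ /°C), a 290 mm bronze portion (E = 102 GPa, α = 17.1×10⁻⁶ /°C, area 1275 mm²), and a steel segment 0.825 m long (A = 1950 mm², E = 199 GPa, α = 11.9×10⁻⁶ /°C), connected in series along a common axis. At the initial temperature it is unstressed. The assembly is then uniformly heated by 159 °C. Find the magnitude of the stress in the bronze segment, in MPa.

If the supports were absent, the total length change would be Σ αᵢΔT Lᵢ = 12.6×10⁻⁶×159×310 + 17.1×10⁻⁶×159×290 + 11.9×10⁻⁶×159×825 = 2.971 mm.
The walls prevent any net length change, so an axial force P (same in every segment) develops. Compatibility: P · Σ Lᵢ/(AᵢEᵢ) = δ_free.
Σ Lᵢ/(AᵢEᵢ) = 310/(2250×199×10³) + 290/(1275×102×10³) + 825/(1950×199×10³) = 5.048×10⁻⁶ mm/N.
Hence P = δ_free / Σ(L/AE) = 2.971/5.048×10⁻⁶ = 588.4 kN (compressive).
σ_{bronze} = P / A = 588400 / 1275 = 461.5 MPa.

σ ≈ 462 MPa (compressive)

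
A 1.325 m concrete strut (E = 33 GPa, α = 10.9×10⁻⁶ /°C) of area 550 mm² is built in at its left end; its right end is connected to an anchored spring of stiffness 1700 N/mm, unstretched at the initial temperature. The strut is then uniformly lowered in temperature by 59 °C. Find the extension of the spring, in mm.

δ ≈ 0.758 mm

If the spring were absent the strut would shorten by αΔT L = 10.9×10⁻⁶ × 59 × 1325 = 0.8521 mm.
With a force P in the spring, the elastic change of the strut is PL/(AE) and that of the spring is P/k; compatibility requires their sum to equal δ_free.
So P = δ_free / [L/(AE) + 1/k] = 0.8521 / [ 1325/(550×33×10³) + 1/(1700) ].
P = 0.8521 / 0.0006612 = 1289 N.
Spring extension = P/k = 1289/(1700) = 0.758 mm.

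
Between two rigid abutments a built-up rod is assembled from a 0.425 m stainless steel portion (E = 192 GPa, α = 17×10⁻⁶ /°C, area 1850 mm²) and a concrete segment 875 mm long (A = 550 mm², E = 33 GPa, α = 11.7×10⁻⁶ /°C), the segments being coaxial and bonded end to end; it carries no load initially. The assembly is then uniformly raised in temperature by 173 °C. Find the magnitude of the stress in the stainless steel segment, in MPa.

σ ≈ 33.1 MPa (compressive)

Free thermal expansion of the whole bar: Σ αᵢΔT Lᵢ = 17×10⁻⁶×173×425 + 11.7×10⁻⁶×173×875 = 3.021 mm.
The rigid supports impose zero overall length change; the single axial force P common to all segments must satisfy P Σ Lᵢ/(AᵢEᵢ) = δ_free.
Σ Lᵢ/(AᵢEᵢ) = 425/(1850×192×10³) + 875/(550×33×10³) = 4.941×10⁻⁵ mm/N.
So P = 3.021 / 4.941×10⁻⁵ = 61.15 kN, compressive.
σ_{stainless steel} = P / A = 61150 / 1850 = 33.05 MPa.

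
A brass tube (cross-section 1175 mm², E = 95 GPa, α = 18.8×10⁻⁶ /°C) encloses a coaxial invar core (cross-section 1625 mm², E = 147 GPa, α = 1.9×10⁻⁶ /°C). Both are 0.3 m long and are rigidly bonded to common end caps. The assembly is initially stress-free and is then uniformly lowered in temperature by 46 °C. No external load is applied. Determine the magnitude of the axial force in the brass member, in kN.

Equilibrium of a rigid end plate with no external load gives equal and opposite internal forces ±P in the two members. Since α_{brass} > α_{invar}, cooling drives the brass into tension and the invar into compression.
Compatibility of the two members (thermal + elastic change equal): (α₁ − α₂)ΔT = P·[1/(A₁E₁) + 1/(A₂E₂)].
|α₁ − α₂|·ΔT = 16.9×10⁻⁶ × 46 = 0.0007774.
1/(A₁E₁) + 1/(A₂E₂) = 1/(1175×95×10³) + 1/(1625×147×10³) = 1.314×10⁻⁸ N⁻¹.
P = 0.0007774 / 1.314×10⁻⁸ = 59140 N = 59.14 kN.

P ≈ 59.1 kN (tensile in the brass)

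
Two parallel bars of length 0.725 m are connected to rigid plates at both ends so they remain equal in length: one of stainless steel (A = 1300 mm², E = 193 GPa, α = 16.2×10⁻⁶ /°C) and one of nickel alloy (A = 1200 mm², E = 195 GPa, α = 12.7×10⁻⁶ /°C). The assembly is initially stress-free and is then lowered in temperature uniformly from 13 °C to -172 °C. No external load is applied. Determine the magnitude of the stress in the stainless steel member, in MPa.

σ ≈ 60.3 MPa (tensile)

The stainless steel has the larger α, so on cooling it would change length more than the nickel alloy if both were free. The rigid plates force a common final length, so the stainless steel is put into tension and the nickel alloy into compression, with equal and opposite forces P (no external load).
Compatibility of the two members (thermal + elastic change equal): (α₁ − α₂)ΔT = P·[1/(A₁E₁) + 1/(A₂E₂)].
|α₁ − α₂|·ΔT = 3.5×10⁻⁶ × 185 = 0.0006475.
1/(A₁E₁) + 1/(A₂E₂) = 1/(1300×193×10³) + 1/(1200×195×10³) = 8.259×10⁻⁹ N⁻¹.
P = 0.0006475 / 8.259×10⁻⁹ = 78400 N = 78.4 kN.
σ_{stainless steel} = P/A₁ = 78400/1300 = 60.31 MPa, tensile.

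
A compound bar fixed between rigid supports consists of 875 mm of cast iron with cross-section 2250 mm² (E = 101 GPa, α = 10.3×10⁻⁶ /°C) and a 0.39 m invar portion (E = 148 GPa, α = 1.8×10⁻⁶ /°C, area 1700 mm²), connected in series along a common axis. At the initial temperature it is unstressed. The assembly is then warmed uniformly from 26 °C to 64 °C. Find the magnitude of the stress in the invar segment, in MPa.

Free thermal expansion of the whole bar: Σ αᵢΔT Lᵢ = 10.3×10⁻⁶×38×875 + 1.8×10⁻⁶×38×390 = 0.3692 mm.
The walls prevent any net length change, so an axial force P (same in every segment) develops. Compatibility: P · Σ Lᵢ/(AᵢEᵢ) = δ_free.
Σ Lᵢ/(AᵢEᵢ) = 875/(2250×101×10³) + 390/(1700×148×10³) = 5.4×10⁻⁶ mm/N.
So P = 0.3692 / 5.4×10⁻⁶ = 68.36 kN, compressive.
σ_{invar} = P / A = 68360 / 1700 = 40.21 MPa.

σ ≈ 40.2 MPa (compressive)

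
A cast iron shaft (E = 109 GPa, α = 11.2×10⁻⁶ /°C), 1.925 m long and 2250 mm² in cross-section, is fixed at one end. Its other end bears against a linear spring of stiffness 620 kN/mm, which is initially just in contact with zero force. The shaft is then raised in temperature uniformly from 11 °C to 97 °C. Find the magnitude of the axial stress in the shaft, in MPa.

If the spring were absent the shaft would lengthen by αΔT L = 11.2×10⁻⁶ × 86 × 1925 = 1.854 mm.
With a force P in the spring, the elastic change of the shaft is PL/(AE) and that of the spring is P/k; compatibility requires their sum to equal δ_free.
So P = δ_free / [L/(AE) + 1/k] = 1.854 / [ 1925/(2250×109×10³) + 1/(620×10³) ].
P = 1.854 / 9.462×10⁻⁶ = 196000 N.
σ = P/A = 196000/2250 = 87.09 MPa.

σ ≈ 87.1 MPa (compressive)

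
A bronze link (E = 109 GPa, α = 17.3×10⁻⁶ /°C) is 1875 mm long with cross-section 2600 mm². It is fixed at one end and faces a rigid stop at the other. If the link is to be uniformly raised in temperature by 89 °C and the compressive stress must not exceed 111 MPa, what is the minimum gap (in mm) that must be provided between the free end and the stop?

Free expansion if unrestrained: δ_free = αΔT L = 17.3×10⁻⁶ × 89 × 1875 = 2.887 mm.
A stress of 111 MPa corresponds to the wall pushing the link back by σL/E = 111×1875/(109×10³) = 1.909 mm.
The gap must absorb the remainder: g_min = 2.887 − 1.909 = 0.9775 mm.

g ≈ 0.978 mm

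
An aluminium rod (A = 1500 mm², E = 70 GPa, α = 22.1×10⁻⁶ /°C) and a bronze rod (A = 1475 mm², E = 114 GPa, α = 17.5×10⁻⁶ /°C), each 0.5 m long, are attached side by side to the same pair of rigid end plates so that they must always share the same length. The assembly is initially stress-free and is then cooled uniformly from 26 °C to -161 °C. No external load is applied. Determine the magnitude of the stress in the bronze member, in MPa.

σ ≈ 37.7 MPa (compressive)

Equilibrium of a rigid end plate with no external load gives equal and opposite internal forces ±P in the two members. Since α_{aluminium} > α_{bronze}, cooling drives the aluminium into tension and the bronze into compression.
Equating the net (thermal + elastic) strains gives |α₁ − α₂|·ΔT = P·[1/(A₁E₁) + 1/(A₂E₂)].
|α₁ − α₂|·ΔT = 4.6×10⁻⁶ × 187 = 0.0008602.
1/(A₁E₁) + 1/(A₂E₂) = 1/(1500×70×10³) + 1/(1475×114×10³) = 1.547×10⁻⁸ N⁻¹.
P = 0.0008602 / 1.547×10⁻⁸ = 55600 N = 55.6 kN.
σ_{bronze} = P/A₂ = 55600/1475 = 37.7 MPa, compressive.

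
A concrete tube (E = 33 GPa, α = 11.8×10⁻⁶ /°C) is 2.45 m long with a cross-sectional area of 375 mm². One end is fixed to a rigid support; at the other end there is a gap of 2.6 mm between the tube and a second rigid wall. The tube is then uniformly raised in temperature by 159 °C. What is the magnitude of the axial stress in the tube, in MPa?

If the wall were absent the tube would grow by αΔT L = 11.8×10⁻⁶ × 159 × 2450 = 4.597 mm.
This exceeds the 2.6 mm gap, so the wall pushes back. The portion of expansion that must be recovered elastically is δ_free − gap = 4.597 − 2.6 = 1.997 mm.
So σ = E(δ_free − g)/L = 33×10³ × 1.997/2450 = 26.89 MPa.

σ ≈ 26.9 MPa (compressive)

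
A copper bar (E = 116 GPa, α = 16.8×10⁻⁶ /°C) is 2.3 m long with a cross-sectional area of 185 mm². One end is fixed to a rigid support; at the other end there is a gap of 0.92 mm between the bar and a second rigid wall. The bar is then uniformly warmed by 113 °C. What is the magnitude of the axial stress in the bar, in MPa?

σ ≈ 174 MPa (compressive)

If the wall were absent the bar would grow by αΔT L = 16.8×10⁻⁶ × 113 × 2300 = 4.366 mm.
The gap closes (δ_free > 0.92 mm) and the wall then resists a further 4.366 − 0.92 = 3.446 mm of expansion.
That suppressed elongation corresponds to σ = E·Δ/L = 116×10³ × 3.446/2300 = 173.8 MPa.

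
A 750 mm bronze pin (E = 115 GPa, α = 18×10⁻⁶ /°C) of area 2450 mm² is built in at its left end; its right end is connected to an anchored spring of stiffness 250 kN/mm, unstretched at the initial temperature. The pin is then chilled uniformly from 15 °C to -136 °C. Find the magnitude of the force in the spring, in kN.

P ≈ 306 kN

If the spring were absent the pin would shorten by αΔT L = 18×10⁻⁶ × 151 × 750 = 2.038 mm.
With a force P in the spring, the elastic change of the pin is PL/(AE) and that of the spring is P/k; compatibility requires their sum to equal δ_free.
P [ L/(AE) + 1/k ] = δ_free → P [ 750/(2450×115×10³) + 1/(250×10³) ] = 2.038.
P = 2.038 / 6.662×10⁻⁶ = 306000 N.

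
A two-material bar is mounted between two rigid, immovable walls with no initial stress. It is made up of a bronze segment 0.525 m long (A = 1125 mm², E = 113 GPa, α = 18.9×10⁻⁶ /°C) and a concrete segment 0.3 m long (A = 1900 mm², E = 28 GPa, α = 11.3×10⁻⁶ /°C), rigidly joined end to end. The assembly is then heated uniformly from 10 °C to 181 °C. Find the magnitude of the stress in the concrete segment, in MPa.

σ ≈ 123 MPa (compressive)

With the walls removed the bar would change length by δ_free = Σ αᵢΔT Lᵢ = 18.9×10⁻⁶×171×525 + 11.3×10⁻⁶×171×300 = 2.276 mm.
Since the ends are fixed, an axial force P builds up, equal in every segment, with P · Σ Lᵢ/(AᵢEᵢ) = δ_free.
The series flexibility is Σ Lᵢ/(AᵢEᵢ) = 525/(1125×113×10³) + 300/(1900×28×10³) = 9.769×10⁻⁶ mm/N.
P = 2.276 / 9.769×10⁻⁶ = 233000 N = 233 kN, compressive.
σ_{concrete} = P / A = 233000 / 1900 = 122.6 MPa.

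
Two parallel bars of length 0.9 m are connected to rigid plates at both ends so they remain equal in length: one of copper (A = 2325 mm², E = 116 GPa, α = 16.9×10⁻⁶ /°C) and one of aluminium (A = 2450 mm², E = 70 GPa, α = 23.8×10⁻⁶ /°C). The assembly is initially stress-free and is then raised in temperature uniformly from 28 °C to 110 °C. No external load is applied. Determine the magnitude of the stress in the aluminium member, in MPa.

σ ≈ 24.2 MPa (compressive)

Equilibrium of a rigid end plate with no external load gives equal and opposite internal forces ±P in the two members. Since α_{aluminium} > α_{copper}, heating drives the aluminium into compression and the copper into tension.
Setting the final lengths equal and cancelling L: (α₁ − α₂)ΔT = P/(A₁E₁) + P/(A₂E₂).
|α₁ − α₂|·ΔT = 6.9×10⁻⁶ × 82 = 0.0005658.
1/(A₁E₁) + 1/(A₂E₂) = 1/(2325×116×10³) + 1/(2450×70×10³) = 9.539×10⁻⁹ N⁻¹.
So P = 0.0005658 / 9.539×10⁻⁹ = 59.32 kN.
σ_{aluminium} = P/A₂ = 59320/2450 = 24.21 MPa, compressive.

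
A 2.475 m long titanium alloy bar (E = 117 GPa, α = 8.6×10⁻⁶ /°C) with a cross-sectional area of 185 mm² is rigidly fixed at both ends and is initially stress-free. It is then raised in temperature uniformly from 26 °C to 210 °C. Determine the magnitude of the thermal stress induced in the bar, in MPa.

Because both ends are immovable the net strain is zero, and the suppressed thermal strain is αΔT = 8.6×10⁻⁶ × 184 = 1582.4×10⁻⁶.
Hence σ = E·αΔT = 117×10³ × 1582.4×10⁻⁶ = 185.1 MPa, compressive.

σ ≈ 185 MPa (compressive)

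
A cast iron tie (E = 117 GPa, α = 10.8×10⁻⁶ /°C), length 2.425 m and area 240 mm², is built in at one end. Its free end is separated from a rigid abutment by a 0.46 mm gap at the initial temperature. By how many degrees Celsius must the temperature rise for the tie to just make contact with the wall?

The gap closes when αΔT L = 0.46 mm, since the tie is still unstressed at that instant.
So ΔT = g/(αL) = 0.46/(10.8×10⁻⁶ × 2425) = 17.56 °C.

ΔT ≈ 17.6 °C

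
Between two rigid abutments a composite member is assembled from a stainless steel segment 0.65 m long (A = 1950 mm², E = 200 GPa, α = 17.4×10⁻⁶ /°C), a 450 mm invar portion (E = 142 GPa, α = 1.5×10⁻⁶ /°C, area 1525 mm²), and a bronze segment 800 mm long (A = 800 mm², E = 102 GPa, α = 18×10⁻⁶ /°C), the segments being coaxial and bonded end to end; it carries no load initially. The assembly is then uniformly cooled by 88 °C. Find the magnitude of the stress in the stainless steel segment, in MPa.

Free thermal contraction of the whole bar: Σ αᵢΔT Lᵢ = 17.4×10⁻⁶×88×650 + 1.5×10⁻⁶×88×450 + 18×10⁻⁶×88×800 = 2.322 mm.
The rigid supports impose zero overall length change; the single axial force P common to all segments must satisfy P Σ Lᵢ/(AᵢEᵢ) = δ_free.
The series flexibility is Σ Lᵢ/(AᵢEᵢ) = 650/(1950×200×10³) + 450/(1525×142×10³) + 800/(800×102×10³) = 1.355×10⁻⁵ mm/N.
So P = 2.322 / 1.355×10⁻⁵ = 171.4 kN, tensile.
σ_{stainless steel} = P / A = 171400 / 1950 = 87.88 MPa.

σ ≈ 87.9 MPa (tensile)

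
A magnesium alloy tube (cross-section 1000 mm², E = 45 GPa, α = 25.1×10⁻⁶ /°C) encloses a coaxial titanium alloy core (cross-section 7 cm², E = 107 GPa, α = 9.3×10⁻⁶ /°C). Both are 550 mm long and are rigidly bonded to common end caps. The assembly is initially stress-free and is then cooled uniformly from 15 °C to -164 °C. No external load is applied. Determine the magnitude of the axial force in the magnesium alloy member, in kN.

P ≈ 79.5 kN (tensile in the magnesium alloy)

Both members must finish at the same length. With the larger α, the magnesium alloy tends to over-contract; the plates restrain it, putting the magnesium alloy in tension and the titanium alloy in compression. With no external load the two internal forces are equal and opposite, magnitude P.
Compatibility of the two members (thermal + elastic change equal): (α₁ − α₂)ΔT = P·[1/(A₁E₁) + 1/(A₂E₂)].
|α₁ − α₂|·ΔT = 15.8×10⁻⁶ × 179 = 0.002828.
1/(A₁E₁) + 1/(A₂E₂) = 1/(1000×45×10³) + 1/(700×107×10³) = 3.557×10⁻⁸ N⁻¹.
So P = 0.002828 / 3.557×10⁻⁸ = 79.5 kN.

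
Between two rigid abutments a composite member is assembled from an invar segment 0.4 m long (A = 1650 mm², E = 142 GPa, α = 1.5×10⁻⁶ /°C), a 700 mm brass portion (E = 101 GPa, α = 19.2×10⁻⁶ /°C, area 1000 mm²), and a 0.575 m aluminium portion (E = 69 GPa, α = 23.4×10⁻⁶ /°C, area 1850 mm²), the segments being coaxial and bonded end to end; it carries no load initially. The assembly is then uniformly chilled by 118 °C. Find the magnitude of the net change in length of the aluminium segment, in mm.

|ΔL| ≈ 0.476 mm

Free thermal contraction of the whole bar: Σ αᵢΔT Lᵢ = 1.5×10⁻⁶×118×400 + 19.2×10⁻⁶×118×700 + 23.4×10⁻⁶×118×575 = 3.244 mm.
The walls prevent any net length change, so an axial force P (same in every segment) develops. Compatibility: P · Σ Lᵢ/(AᵢEᵢ) = δ_free.
The series flexibility is Σ Lᵢ/(AᵢEᵢ) = 400/(1650×142×10³) + 700/(1000×101×10³) + 575/(1850×69×10³) = 1.314×10⁻⁵ mm/N.
So P = 3.244 / 1.314×10⁻⁵ = 246.9 kN, tensile.
For the aluminium segment, free thermal change = 23.4×10⁻⁶×118×575 = 1.588 mm and elastic change from P = 246900×575/(1850×69×10³) = 1.112 mm; these oppose, so the net change is 0.476 mm (segment shortens).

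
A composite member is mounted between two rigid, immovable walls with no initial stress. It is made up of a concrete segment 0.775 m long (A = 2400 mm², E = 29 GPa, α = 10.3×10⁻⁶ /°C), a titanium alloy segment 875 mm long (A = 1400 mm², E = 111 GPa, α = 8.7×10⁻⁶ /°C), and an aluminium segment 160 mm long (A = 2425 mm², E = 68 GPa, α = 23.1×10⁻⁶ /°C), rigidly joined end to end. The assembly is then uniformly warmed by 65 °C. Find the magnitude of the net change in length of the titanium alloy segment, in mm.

|ΔL| ≈ 0.0967 mm

Free thermal expansion of the whole bar: Σ αᵢΔT Lᵢ = 10.3×10⁻⁶×65×775 + 8.7×10⁻⁶×65×875 + 23.1×10⁻⁶×65×160 = 1.254 mm.
The walls prevent any net length change, so an axial force P (same in every segment) develops. Compatibility: P · Σ Lᵢ/(AᵢEᵢ) = δ_free.
The series flexibility is Σ Lᵢ/(AᵢEᵢ) = 775/(2400×29×10³) + 875/(1400×111×10³) + 160/(2425×68×10³) = 1.774×10⁻⁵ mm/N.
P = 1.254 / 1.774×10⁻⁵ = 70700 N = 70.7 kN, compressive.
For the titanium alloy segment, free thermal change = 8.7×10⁻⁶×65×875 = 0.4948 mm and elastic change from P = 70700×875/(1400×111×10³) = 0.3981 mm; these oppose, so the net change is 0.0967 mm (segment lengthens).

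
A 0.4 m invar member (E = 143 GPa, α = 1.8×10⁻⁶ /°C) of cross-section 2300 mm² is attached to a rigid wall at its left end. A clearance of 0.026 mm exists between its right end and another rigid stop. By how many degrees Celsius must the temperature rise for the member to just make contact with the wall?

ΔT ≈ 36.1 °C

Contact occurs when the free expansion equals the gap: αΔT L = 0.026 mm.
ΔT = 0.026 / (1.8×10⁻⁶ × 400) = 36.11 °C.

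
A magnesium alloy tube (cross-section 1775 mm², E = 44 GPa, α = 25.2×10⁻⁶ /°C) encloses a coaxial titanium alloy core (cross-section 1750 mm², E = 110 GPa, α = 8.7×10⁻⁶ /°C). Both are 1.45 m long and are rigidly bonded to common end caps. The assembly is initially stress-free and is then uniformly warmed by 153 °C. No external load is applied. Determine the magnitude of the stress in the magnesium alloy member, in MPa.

Equilibrium of a rigid end plate with no external load gives equal and opposite internal forces ±P in the two members. Since α_{magnesium alloy} > α_{titanium alloy}, heating drives the magnesium alloy into compression and the titanium alloy into tension.
Equating the net (thermal + elastic) strains gives |α₁ − α₂|·ΔT = P·[1/(A₁E₁) + 1/(A₂E₂)].
|α₁ − α₂|·ΔT = 16.5×10⁻⁶ × 153 = 0.002524.
1/(A₁E₁) + 1/(A₂E₂) = 1/(1775×44×10³) + 1/(1750×110×10³) = 1.8×10⁻⁸ N⁻¹.
P = 0.002524 / 1.8×10⁻⁸ = 140300 N = 140.3 kN.
σ_{magnesium alloy} = P/A₁ = 140300/1775 = 79.02 MPa, compressive.

σ ≈ 79 MPa (compressive)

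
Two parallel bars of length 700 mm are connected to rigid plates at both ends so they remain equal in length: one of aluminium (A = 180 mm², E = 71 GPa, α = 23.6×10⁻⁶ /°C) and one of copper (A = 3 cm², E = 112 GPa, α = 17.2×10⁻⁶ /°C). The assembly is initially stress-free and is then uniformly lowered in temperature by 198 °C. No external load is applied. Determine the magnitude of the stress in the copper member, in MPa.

σ ≈ 39.1 MPa (compressive)

Both members must finish at the same length. With the larger α, the aluminium tends to over-contract; the plates restrain it, putting the aluminium in tension and the copper in compression. With no external load the two internal forces are equal and opposite, magnitude P.
Setting the final lengths equal and cancelling L: (α₁ − α₂)ΔT = P/(A₁E₁) + P/(A₂E₂).
|α₁ − α₂|·ΔT = 6.4×10⁻⁶ × 198 = 0.001267.
1/(A₁E₁) + 1/(A₂E₂) = 1/(180×71×10³) + 1/(300×112×10³) = 1.08×10⁻⁷ N⁻¹.
P = 0.001267 / 1.08×10⁻⁷ = 11730 N = 11.73 kN.
σ_{copper} = P/A₂ = 11730/300 = 39.11 MPa, compressive.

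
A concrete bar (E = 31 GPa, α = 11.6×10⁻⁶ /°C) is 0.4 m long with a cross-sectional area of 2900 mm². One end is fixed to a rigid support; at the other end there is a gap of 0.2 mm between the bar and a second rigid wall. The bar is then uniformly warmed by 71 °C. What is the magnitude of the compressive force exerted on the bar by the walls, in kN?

P ≈ 29.1 kN

Free thermal elongation = αΔT L = 11.6×10⁻⁶ × 71 × 400 = 0.3294 mm.
This exceeds the 0.2 mm gap, so the wall pushes back. The portion of expansion that must be recovered elastically is δ_free − gap = 0.3294 − 0.2 = 0.1294 mm.
That suppressed elongation corresponds to σ = E·Δ/L = 31×10³ × 0.1294/400 = 10.03 MPa.
Force on the wall = σA = 10.03 × 2900 mm² = 29.09 kN.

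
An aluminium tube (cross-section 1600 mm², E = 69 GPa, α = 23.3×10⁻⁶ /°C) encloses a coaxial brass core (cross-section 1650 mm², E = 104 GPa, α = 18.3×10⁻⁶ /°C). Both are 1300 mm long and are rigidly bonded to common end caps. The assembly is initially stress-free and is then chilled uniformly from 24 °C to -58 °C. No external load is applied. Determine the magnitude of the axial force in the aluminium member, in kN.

P ≈ 27.5 kN (tensile in the aluminium)

Equilibrium of a rigid end plate with no external load gives equal and opposite internal forces ±P in the two members. Since α_{aluminium} > α_{brass}, cooling drives the aluminium into tension and the brass into compression.
Compatibility of the two members (thermal + elastic change equal): (α₁ − α₂)ΔT = P·[1/(A₁E₁) + 1/(A₂E₂)].
|α₁ − α₂|·ΔT = 5×10⁻⁶ × 82 = 0.00041.
1/(A₁E₁) + 1/(A₂E₂) = 1/(1600×69×10³) + 1/(1650×104×10³) = 1.489×10⁻⁸ N⁻¹.
So P = 0.00041 / 1.489×10⁻⁸ = 27.54 kN.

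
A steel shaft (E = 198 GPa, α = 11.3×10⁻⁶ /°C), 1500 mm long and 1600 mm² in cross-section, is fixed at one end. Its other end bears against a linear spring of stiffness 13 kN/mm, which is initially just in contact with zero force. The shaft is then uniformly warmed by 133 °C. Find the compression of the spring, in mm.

δ ≈ 2.12 mm

If the spring were absent the shaft would lengthen by αΔT L = 11.3×10⁻⁶ × 133 × 1500 = 2.254 mm.
Let P be the compressive force at the spring. The shaft shortens elastically by PL/(AE) and the spring compresses by P/k; together these equal δ_free.
So P = δ_free / [L/(AE) + 1/k] = 2.254 / [ 1500/(1600×198×10³) + 1/(13×10³) ].
P = 2.254 / 8.166×10⁻⁵ = 27610 N.
Spring compression = P/k = 27610/(13×10³) = 2.124 mm.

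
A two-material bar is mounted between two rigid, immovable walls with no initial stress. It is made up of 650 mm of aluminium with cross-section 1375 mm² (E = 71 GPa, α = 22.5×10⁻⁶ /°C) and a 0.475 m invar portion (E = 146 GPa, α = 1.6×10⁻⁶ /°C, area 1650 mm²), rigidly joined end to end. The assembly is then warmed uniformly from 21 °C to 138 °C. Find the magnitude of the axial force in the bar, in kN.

P ≈ 209 kN (compressive)

With the walls removed the bar would change length by δ_free = Σ αᵢΔT Lᵢ = 22.5×10⁻⁶×117×650 + 1.6×10⁻⁶×117×475 = 1.8 mm.
The rigid supports impose zero overall length change; the single axial force P common to all segments must satisfy P Σ Lᵢ/(AᵢEᵢ) = δ_free.
The series flexibility is Σ Lᵢ/(AᵢEᵢ) = 650/(1375×71×10³) + 475/(1650×146×10³) = 8.63×10⁻⁶ mm/N.
So P = 1.8 / 8.63×10⁻⁶ = 208.6 kN, compressive.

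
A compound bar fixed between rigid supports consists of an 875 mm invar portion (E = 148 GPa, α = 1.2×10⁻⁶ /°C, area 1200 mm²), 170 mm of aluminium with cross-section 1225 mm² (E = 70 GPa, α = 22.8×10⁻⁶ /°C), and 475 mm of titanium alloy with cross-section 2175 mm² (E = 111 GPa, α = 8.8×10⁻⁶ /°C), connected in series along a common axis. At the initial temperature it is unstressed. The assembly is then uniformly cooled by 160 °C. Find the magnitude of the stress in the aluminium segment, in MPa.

Free thermal contraction of the whole bar: Σ αᵢΔT Lᵢ = 1.2×10⁻⁶×160×875 + 22.8×10⁻⁶×160×170 + 8.8×10⁻⁶×160×475 = 1.457 mm.
The rigid supports impose zero overall length change; the single axial force P common to all segments must satisfy P Σ Lᵢ/(AᵢEᵢ) = δ_free.
The series flexibility is Σ Lᵢ/(AᵢEᵢ) = 875/(1200×148×10³) + 170/(1225×70×10³) + 475/(2175×111×10³) = 8.877×10⁻⁶ mm/N.
Hence P = δ_free / Σ(L/AE) = 1.457/8.877×10⁻⁶ = 164.1 kN (tensile).
σ_{aluminium} = P / A = 164100 / 1225 = 134 MPa.

σ ≈ 134 MPa (tensile)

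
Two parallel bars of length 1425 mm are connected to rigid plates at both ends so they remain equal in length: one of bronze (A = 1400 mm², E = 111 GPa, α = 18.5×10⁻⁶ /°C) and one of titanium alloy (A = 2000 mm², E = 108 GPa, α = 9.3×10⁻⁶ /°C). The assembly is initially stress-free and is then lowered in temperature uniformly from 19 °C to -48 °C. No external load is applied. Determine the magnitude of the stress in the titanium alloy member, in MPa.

The bronze has the larger α, so on cooling it would change length more than the titanium alloy if both were free. The rigid plates force a common final length, so the bronze is put into tension and the titanium alloy into compression, with equal and opposite forces P (no external load).
Compatibility of the two members (thermal + elastic change equal): (α₁ − α₂)ΔT = P·[1/(A₁E₁) + 1/(A₂E₂)].
|α₁ − α₂|·ΔT = 9.2×10⁻⁶ × 67 = 0.0006164.
1/(A₁E₁) + 1/(A₂E₂) = 1/(1400×111×10³) + 1/(2000×108×10³) = 1.106×10⁻⁸ N⁻¹.
So P = 0.0006164 / 1.106×10⁻⁸ = 55.71 kN.
σ_{titanium alloy} = P/A₂ = 55710/2000 = 27.85 MPa, compressive.

σ ≈ 27.9 MPa (compressive)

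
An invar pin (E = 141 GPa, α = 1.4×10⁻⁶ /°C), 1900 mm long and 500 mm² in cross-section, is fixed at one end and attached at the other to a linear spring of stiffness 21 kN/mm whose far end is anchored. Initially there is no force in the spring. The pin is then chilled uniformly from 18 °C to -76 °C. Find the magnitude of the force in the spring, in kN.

The unrestrained thermal change is αΔT L = 1.4×10⁻⁶ × 94 × 1900 = 0.25 mm.
Let P be the tensile force in the spring. The pin extends elastically by PL/(AE) and the spring stretches by P/k; together these equal δ_free.
P [ L/(AE) + 1/k ] = δ_free → P [ 1900/(500×141×10³) + 1/(21×10³) ] = 0.25.
P = 0.25 / 7.457×10⁻⁵ = 3353 N.

P ≈ 3.35 kN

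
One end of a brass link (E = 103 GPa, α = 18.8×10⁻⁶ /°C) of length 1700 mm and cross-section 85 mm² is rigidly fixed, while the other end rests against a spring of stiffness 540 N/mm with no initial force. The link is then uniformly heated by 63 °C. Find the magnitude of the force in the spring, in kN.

P ≈ 0.984 kN

The unrestrained thermal change is αΔT L = 18.8×10⁻⁶ × 63 × 1700 = 2.013 mm.
Let P be the compressive force at the spring. The link shortens elastically by PL/(AE) and the spring compresses by P/k; together these equal δ_free.
So P = δ_free / [L/(AE) + 1/k] = 2.013 / [ 1700/(85×103×10³) + 1/(540) ].
P = 2.013 / 0.002046 = 984.1 N.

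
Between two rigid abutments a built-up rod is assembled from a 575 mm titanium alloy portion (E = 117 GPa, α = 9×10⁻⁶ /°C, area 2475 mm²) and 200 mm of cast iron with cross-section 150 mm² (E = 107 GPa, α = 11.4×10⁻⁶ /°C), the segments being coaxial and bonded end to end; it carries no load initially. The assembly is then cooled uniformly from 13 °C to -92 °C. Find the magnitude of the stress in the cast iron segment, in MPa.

Free thermal contraction of the whole bar: Σ αᵢΔT Lᵢ = 9×10⁻⁶×105×575 + 11.4×10⁻⁶×105×200 = 0.7828 mm.
Since the ends are fixed, an axial force P builds up, equal in every segment, with P · Σ Lᵢ/(AᵢEᵢ) = δ_free.
Σ Lᵢ/(AᵢEᵢ) = 575/(2475×117×10³) + 200/(150×107×10³) = 1.445×10⁻⁵ mm/N.
Hence P = δ_free / Σ(L/AE) = 0.7828/1.445×10⁻⁵ = 54.18 kN (tensile).
σ_{cast iron} = P / A = 54180 / 150 = 361.2 MPa.

σ ≈ 361 MPa (tensile)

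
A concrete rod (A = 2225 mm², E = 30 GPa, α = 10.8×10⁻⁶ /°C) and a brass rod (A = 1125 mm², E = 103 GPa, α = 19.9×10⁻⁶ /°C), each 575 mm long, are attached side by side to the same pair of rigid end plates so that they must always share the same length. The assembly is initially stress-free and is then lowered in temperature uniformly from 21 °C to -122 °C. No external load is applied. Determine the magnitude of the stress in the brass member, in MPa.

σ ≈ 49 MPa (tensile)

The brass has the larger α, so on cooling it would change length more than the concrete if both were free. The rigid plates force a common final length, so the brass is put into tension and the concrete into compression, with equal and opposite forces P (no external load).
Equating the net (thermal + elastic) strains gives |α₁ − α₂|·ΔT = P·[1/(A₁E₁) + 1/(A₂E₂)].
|α₁ − α₂|·ΔT = 9.1×10⁻⁶ × 143 = 0.001301.
1/(A₁E₁) + 1/(A₂E₂) = 1/(2225×30×10³) + 1/(1125×103×10³) = 2.361×10⁻⁸ N⁻¹.
P = 0.001301 / 2.361×10⁻⁸ = 55110 N = 55.11 kN.
σ_{brass} = P/A₂ = 55110/1125 = 48.99 MPa, tensile.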